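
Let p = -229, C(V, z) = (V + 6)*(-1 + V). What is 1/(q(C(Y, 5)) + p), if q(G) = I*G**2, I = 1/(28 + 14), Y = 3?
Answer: -7/1549 ≈ -0.0045190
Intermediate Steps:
C(V, z) = (-1 + V)*(6 + V) (C(V, z) = (6 + V)*(-1 + V) = (-1 + V)*(6 + V))
I = 1/42 ≈ 0.023810
q(G) = G**2/42
1/(q(C(Y, 5)) + p) = 1/((-6 + 3**2 + 5*3)**2/42 - 229) = 1/((-6 + 9 + 15)**2/42 - 229) = 1/((1/42)*18**2 - 229) = 1/((1/42)*324 - 229) = 1/(54/7 - 229) = 1/(-1549/7) = -7/1549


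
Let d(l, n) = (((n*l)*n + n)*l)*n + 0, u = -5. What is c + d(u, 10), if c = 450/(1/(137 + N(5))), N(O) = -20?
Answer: 77150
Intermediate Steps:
d(l, n) = l*n*(n + l*n²) (d(l, n) = (((l*n)*n + n)*l)*n + 0 = ((l*n² + n)*l)*n + 0 = ((n + l*n²)*l)*n + 0 = (l*(n + l*n²))*n + 0 = l*n*(n + l*n²) + 0 = l*n*(n + l*n²))
c = 52650 (c = 450/(1/(137 - 20)) = 450/(1/117) = 450*117 = 52650)
c + d(u, 10) = 52650 - 5*10²*(1 - 5*10) = 52650 - 5*100*(1 - 50) = 52650 - 5*100*(-49) = 52650 + 24500 = 77150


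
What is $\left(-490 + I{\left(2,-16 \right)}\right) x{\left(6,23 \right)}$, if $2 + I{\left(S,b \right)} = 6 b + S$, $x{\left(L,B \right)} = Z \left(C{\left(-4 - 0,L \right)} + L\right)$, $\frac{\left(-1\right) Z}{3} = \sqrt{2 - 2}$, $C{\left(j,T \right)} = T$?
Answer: $0$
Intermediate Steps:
$Z = 0$ ($Z = - 3 \sqrt{2 - 2} = - 3 \sqrt{0} = \left(-3\right) 0 = 0$)
$x{\left(L,B \right)} = 0$ ($x{\left(L,B \right)} = 0 \left(L + L\right) = 0 \cdot 2 L = 0$)
$I{\left(S,b \right)} = -2 + S + 6 b$ ($I{\left(S,b \right)} = -2 + \left(6 b + S\right) = -2 + \left(S + 6 b\right) = -2 + S + 6 b$)
$\left(-490 + I{\left(2,-16 \right)}\right) x{\left(6,23 \right)} = \left(-490 + \left(-2 + 2 + 6 \left(-16\right)\right)\right) 0 = \left(-490 - 96\right) 0 = \left(-586\right) 0 = 0$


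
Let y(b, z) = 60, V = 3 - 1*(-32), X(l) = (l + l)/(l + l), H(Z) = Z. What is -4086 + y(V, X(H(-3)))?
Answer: -4026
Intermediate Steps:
X(l) = 1 (X(l) = (2*l)/((2*l)) = (2*l)*(1/(2*l)) = 1)
V = 35 (V = 3 + 32 = 35)
-4086 + y(V, X(H(-3))) = -4086 + 60 = -4026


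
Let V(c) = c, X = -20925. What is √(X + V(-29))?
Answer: I*√20954 ≈ 144.75*I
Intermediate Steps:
√(X + V(-29)) = √(-20925 - 29) = √(-20954) = I*√20954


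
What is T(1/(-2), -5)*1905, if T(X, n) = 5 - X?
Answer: 20955/2 ≈ 10478.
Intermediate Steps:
T(1/(-2), -5)*1905 = (5 - 1/(-2))*1905 = (5 - 1*(-½))*1905 = (5 + ½)*1905 = (11/2)*1905 = 20955/2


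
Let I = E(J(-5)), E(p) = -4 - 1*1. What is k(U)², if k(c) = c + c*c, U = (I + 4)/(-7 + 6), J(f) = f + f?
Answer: 4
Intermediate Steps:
J(f) = 2*f
E(p) = -5 (E(p) = -4 - 1 = -5)
I = -5
U = 1 (U = (-5 + 4)/(-7 + 6) = -1/(-1) = -1*(-1) = 1)
k(c) = c + c²
k(U)² = (1*(1 + 1))² = (1*2)² = 2² = 4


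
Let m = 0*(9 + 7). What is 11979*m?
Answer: 0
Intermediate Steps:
m = 0 (m = 0*16 = 0)
11979*m = 11979*0 = 0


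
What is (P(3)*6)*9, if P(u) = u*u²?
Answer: 1458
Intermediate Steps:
P(u) = u³
(P(3)*6)*9 = (3³*6)*9 = (27*6)*9 = 162*9 = 1458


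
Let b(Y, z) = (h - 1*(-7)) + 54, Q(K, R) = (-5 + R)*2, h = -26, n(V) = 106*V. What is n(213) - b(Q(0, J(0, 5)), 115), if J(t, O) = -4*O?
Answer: 22543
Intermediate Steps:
Q(K, R) = -10 + 2*R
b(Y, z) = 35 (b(Y, z) = (-26 - 1*(-7)) + 54 = (-26 + 7) + 54 = -19 + 54 = 35)
n(213) - b(Q(0, J(0, 5)), 115) = 106*213 - 1*35 = 22578 - 35 = 22543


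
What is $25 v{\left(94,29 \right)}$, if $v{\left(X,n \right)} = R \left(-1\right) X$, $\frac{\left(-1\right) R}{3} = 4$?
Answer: $28200$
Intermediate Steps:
$R = -12$ ($R = \left(-3\right) 4 = -12$)
$v{\left(X,n \right)} = 12 X$ ($v{\left(X,n \right)} = \left(-12\right) \left(-1\right) X = 12 X$)
$25 v{\left(94,29 \right)} = 25 \cdot 12 \cdot 94 = 25 \cdot 1128 = 28200$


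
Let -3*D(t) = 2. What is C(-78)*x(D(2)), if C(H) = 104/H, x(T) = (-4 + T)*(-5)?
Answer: -280/9 ≈ -31.111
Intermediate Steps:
D(t) = -⅔ (D(t) = -⅓*2 = -⅔)
x(T) = 20 - 5*T
C(-78)*x(D(2)) = (104/(-78))*(20 - 5*(-⅔)) = (104*(-1/78))*(20 + 10/3) = -4/3*70/3 = -280/9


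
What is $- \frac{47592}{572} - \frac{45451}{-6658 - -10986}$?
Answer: $- \frac{57994037}{618904} \approx -93.704$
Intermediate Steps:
$- \frac{47592}{572} - \frac{45451}{-6658 - -10986} = \left(-47592\right) \frac{1}{572} - \frac{45451}{-6658 + 10986} = - \frac{11898}{143} - \frac{45451}{4328} = - \frac{57994037}{618904}$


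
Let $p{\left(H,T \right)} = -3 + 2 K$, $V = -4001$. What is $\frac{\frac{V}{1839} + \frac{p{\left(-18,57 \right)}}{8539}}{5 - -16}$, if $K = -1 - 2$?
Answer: $- \frac{34181090}{329767641} \approx -0.10365$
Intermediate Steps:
$K = -3$ ($K = -1 - 2 = -3$)
$p{\left(H,T \right)} = -9$ ($p{\left(H,T \right)} = -3 + 2 \left(-3\right) = -3 - 6 = -9$)
$\frac{\frac{V}{1839} + \frac{p{\left(-18,57 \right)}}{8539}}{5 - -16} = \frac{- \frac{4001}{1839} - \frac{9}{8539}}{5 - -16} = \frac{\left(-4001\right) \frac{1}{1839} - \frac{9}{8539}}{5 + 16} = \frac{- \frac{4001}{1839} - \frac{9}{8539}}{21} = \frac{1}{21} \left(- \frac{34181090}{15703221}\right) = - \frac{34181090}{329767641}$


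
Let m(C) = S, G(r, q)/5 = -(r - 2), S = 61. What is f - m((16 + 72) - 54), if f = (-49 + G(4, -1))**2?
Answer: 3420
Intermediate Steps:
G(r, q) = 10 - 5*r (G(r, q) = 5*(-(r - 2)) = 5*(-(-2 + r)) = 5*(2 - r) = 10 - 5*r)
m(C) = 61
f = 3481 (f = (-49 + (10 - 5*4))**2 = (-49 + (10 - 20))**2 = (-49 - 10)**2 = (-59)**2 = 3481)
f - m((16 + 72) - 54) = 3481 - 1*61 = 3481 - 61 = 3420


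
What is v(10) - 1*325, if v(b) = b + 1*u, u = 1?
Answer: -314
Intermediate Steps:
v(b) = 1 + b (v(b) = b + 1*1 = b + 1 = 1 + b)
v(10) - 1*325 = (1 + 10) - 1*325 = 11 - 325 = -314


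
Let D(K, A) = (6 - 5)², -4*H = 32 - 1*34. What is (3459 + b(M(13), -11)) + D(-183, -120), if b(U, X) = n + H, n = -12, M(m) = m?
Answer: 6897/2 ≈ 3448.5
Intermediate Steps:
H = ½ (H = -(32 - 1*34)/4 = -(32 - 34)/4 = -¼*(-2) = ½ ≈ 0.50000)
D(K, A) = 1 (D(K, A) = 1² = 1)
b(U, X) = -23/2 (b(U, X) = -12 + ½ = -23/2)
(3459 + b(M(13), -11)) + D(-183, -120) = (3459 - 23/2) + 1 = 6895/2 + 1 = 6897/2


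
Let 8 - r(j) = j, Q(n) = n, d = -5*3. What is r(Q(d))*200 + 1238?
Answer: 5838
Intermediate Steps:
d = -15
r(j) = 8 - j
r(Q(d))*200 + 1238 = (8 - 1*(-15))*200 + 1238 = (8 + 15)*200 + 1238 = 23*200 + 1238 = 4600 + 1238 = 5838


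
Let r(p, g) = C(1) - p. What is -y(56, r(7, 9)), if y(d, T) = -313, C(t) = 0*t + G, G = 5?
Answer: 313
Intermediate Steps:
C(t) = 5 (C(t) = 0*t + 5 = 0 + 5 = 5)
r(p, g) = 5 - p
-y(56, r(7, 9)) = -1*(-313) = 313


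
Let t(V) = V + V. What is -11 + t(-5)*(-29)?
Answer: 279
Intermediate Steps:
t(V) = 2*V
-11 + t(-5)*(-29) = -11 + (2*(-5))*(-29) = -11 - 10*(-29) = -11 + 290 = 279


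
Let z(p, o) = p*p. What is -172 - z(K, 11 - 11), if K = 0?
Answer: -172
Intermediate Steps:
z(p, o) = p²
-172 - z(K, 11 - 11) = -172 - 1*0² = -172 - 1*0 = -172 + 0 = -172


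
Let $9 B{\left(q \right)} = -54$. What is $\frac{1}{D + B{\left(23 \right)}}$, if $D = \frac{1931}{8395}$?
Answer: $- \frac{8395}{48439} \approx -0.17331$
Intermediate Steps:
$B{\left(q \right)} = -6$ ($B{\left(q \right)} = \frac{1}{9} \left(-54\right) = -6$)
$D = \frac{1931}{8395}$ ($D = 1931 \cdot \frac{1}{8395} = \frac{1931}{8395} \approx 0.23002$)
$\frac{1}{D + B{\left(23 \right)}} = \frac{1}{\frac{1931}{8395} - 6} = \frac{1}{- \frac{48439}{8395}} = - \frac{8395}{48439}$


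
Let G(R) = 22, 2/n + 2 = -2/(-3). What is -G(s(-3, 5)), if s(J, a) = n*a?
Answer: -22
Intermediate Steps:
n = -3/2 (n = 2/(-2 - 2/(-3)) = 2/(-2 - 2*(-⅓)) = 2/(-2 + ⅔) = 2/(-4/3) = 2*(-¾) = -3/2 ≈ -1.5000)
s(J, a) = -3*a/2
-G(s(-3, 5)) = -1*22 = -22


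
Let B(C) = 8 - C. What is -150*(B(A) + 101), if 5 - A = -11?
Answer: -13950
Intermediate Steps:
A = 16 (A = 5 - 1*(-11) = 5 + 11 = 16)
-150*(B(A) + 101) = -150*((8 - 1*16) + 101) = -150*((8 - 16) + 101) = -150*(-8 + 101) = -150*93 = -13950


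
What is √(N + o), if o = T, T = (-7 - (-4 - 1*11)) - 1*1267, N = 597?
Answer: I*√662 ≈ 25.729*I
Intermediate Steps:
T = -1259 (T = (-7 - (-4 - 11)) - 1267 = (-7 - 1*(-15)) - 1267 = (-7 + 15) - 1267 = 8 - 1267 = -1259)
o = -1259
√(N + o) = √(597 - 1259) = √(-662) = I*√662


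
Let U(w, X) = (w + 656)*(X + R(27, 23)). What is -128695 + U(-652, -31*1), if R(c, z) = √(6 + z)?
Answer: -128819 + 4*√29 ≈ -1.2880e+5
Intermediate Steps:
U(w, X) = (656 + w)*(X + √29) (U(w, X) = (w + 656)*(X + √(6 + 23)) = (656 + w)*(X + √29))
-128695 + U(-652, -31*1) = -128695 + (656*(-31*1) + 656*√29 - 31*1*(-652) - 652*√29) = -128695 + (656*(-31) + 656*√29 - 31*(-652) - 652*√29) = -128695 + (-20336 + 656*√29 + 20212 - 652*√29) = -128695 + (-124 + 4*√29) = -128819 + 4*√29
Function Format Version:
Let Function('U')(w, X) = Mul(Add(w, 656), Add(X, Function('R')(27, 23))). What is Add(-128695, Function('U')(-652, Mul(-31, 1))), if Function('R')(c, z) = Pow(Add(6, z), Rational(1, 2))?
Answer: Add(-128819, Mul(4, Pow(29, Rational(1, 2)))) ≈ -1.2880e+5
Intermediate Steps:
Function('U')(w, X) = Mul(Add(656, w), Add(X, Pow(29, Rational(1, 2)))) (Function('U')(w, X) = Mul(Add(w, 656), Add(X, Pow(Add(6, 23), Rational(1, 2)))) = Mul(Add(656, w), Add(X, Pow(29, Rational(1, 2)))))
Add(-128695, Function('U')(-652, Mul(-31, 1))) = Add(-128695, Add(Mul(656, Mul(-31, 1)), Mul(656, Pow(29, Rational(1, 2))), Mul(Mul(-31, 1), -652), Mul(-652, Pow(29, Rational(1, 2))))) = Add(-128695, Add(Mul(656, -31), Mul(656, Pow(29, Rational(1, 2))), Mul(-31, -652), Mul(-652, Pow(29, Rational(1, 2))))) = Add(-128695, Add(-20336, Mul(656, Pow(29, Rational(1, 2))), 20212, Mul(-652, Pow(29, Rational(1, 2))))) = Add(-128695, Add(-124, Mul(4, Pow(29, Rational(1, 2))))) = Add(-128819, Mul(4, Pow(29, Rational(1, 2))))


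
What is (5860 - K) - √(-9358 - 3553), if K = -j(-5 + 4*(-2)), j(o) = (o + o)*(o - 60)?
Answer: 7758 - I*√12911 ≈ 7758.0 - 113.63*I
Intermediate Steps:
j(o) = 2*o*(-60 + o) (j(o) = (2*o)*(-60 + o) = 2*o*(-60 + o))
K = -1898 (K = -2*(-5 + 4*(-2))*(-60 + (-5 + 4*(-2))) = -2*(-5 - 8)*(-60 + (-5 - 8)) = -2*(-13)*(-60 - 13) = -2*(-13)*(-73) = -1*1898 = -1898)
(5860 - K) - √(-9358 - 3553) = (5860 - 1*(-1898)) - √(-9358 - 3553) = (5860 + 1898) - √(-12911) = 7758 - I*√12911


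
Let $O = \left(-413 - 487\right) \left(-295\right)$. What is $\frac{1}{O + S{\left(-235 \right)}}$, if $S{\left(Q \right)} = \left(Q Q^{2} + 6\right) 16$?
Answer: $- \frac{1}{207380404} \approx -4.8221 \cdot 10^{-9}$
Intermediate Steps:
$S{\left(Q \right)} = 96 + 16 Q^{3}$ ($S{\left(Q \right)} = \left(Q^{3} + 6\right) 16 = \left(6 + Q^{3}\right) 16 = 96 + 16 Q^{3}$)
$O = 265500$ ($O = \left(-900\right) \left(-295\right) = 265500$)
$\frac{1}{O + S{\left(-235 \right)}} = \frac{1}{265500 + \left(96 + 16 \left(-235\right)^{3}\right)} = \frac{1}{265500 + \left(96 + 16 \left(-12977875\right)\right)} = \frac{1}{265500 + \left(96 - 207646000\right)} = \frac{1}{265500 - 207645904} = \frac{1}{-207380404} = - \frac{1}{207380404}$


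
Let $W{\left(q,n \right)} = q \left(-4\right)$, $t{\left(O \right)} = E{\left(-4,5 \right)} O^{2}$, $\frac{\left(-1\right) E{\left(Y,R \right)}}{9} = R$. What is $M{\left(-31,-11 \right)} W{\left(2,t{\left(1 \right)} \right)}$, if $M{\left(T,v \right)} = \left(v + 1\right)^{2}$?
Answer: $-800$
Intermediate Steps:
$E{\left(Y,R \right)} = - 9 R$
$t{\left(O \right)} = - 45 O^{2}$ ($t{\left(O \right)} = \left(-9\right) 5 O^{2} = - 45 O^{2}$)
$W{\left(q,n \right)} = - 4 q$
$M{\left(T,v \right)} = \left(1 + v\right)^{2}$
$M{\left(-31,-11 \right)} W{\left(2,t{\left(1 \right)} \right)} = \left(1 - 11\right)^{2} \left(\left(-4\right) 2\right) = \left(-10\right)^{2} \left(-8\right) = 100 \left(-8\right) = -800$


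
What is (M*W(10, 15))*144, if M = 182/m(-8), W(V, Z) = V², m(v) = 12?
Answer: 218400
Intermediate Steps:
M = 91/6 (M = 182/12 = 182*(1/12) = 91/6 ≈ 15.167)
(M*W(10, 15))*144 = ((91/6)*10²)*144 = ((91/6)*100)*144 = (4550/3)*144 = 218400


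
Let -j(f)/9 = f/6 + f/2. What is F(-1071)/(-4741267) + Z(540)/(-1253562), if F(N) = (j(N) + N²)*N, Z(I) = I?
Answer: 258100291588509/990578690509 ≈ 260.56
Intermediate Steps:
j(f) = -6*f (j(f) = -9*(f/6 + f/2) = -6*f)
F(N) = N*(N² - 6*N) (F(N) = (-6*N + N²)*N = (N² - 6*N)*N = N*(N² - 6*N))
F(-1071)/(-4741267) + Z(540)/(-1253562) = ((-1071)²*(-6 - 1071))/(-4741267) + 540/(-1253562) = (1147041*(-1077))*(-1/4741267) + 540*(-1/1253562) = -1235363157*(-1/4741267) - 90/208927 = 1235363157/4741267 - 90/208927 = 258100291588509/990578690509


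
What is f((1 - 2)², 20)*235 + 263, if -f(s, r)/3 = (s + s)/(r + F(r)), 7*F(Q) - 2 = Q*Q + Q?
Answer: 68968/281 ≈ 245.44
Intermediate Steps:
F(Q) = 2/7 + Q/7 + Q²/7 (F(Q) = 2/7 + (Q*Q + Q)/7 = 2/7 + (Q² + Q)/7 = 2/7 + (Q + Q²)/7 = 2/7 + (Q/7 + Q²/7) = 2/7 + Q/7 + Q²/7)
f(s, r) = -6*s/(2/7 + r²/7 + 8*r/7) (f(s, r) = -3*(s + s)/(r + (2/7 + r/7 + r²/7)) = -3*2*s/(2/7 + r²/7 + 8*r/7) = -6*s/(2/7 + r²/7 + 8*r/7))
f((1 - 2)², 20)*235 + 263 = -42*(1 - 2)²/(2 + 20² + 8*20)*235 + 263 = -42*(-1)²/(2 + 400 + 160)*235 + 263 = -42*1/562*235 + 263 = -42*1*1/562*235 + 263 = -21/281*235 + 263 = -4935/281 + 263 = 68968/281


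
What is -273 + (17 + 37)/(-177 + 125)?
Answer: -7125/26 ≈ -274.04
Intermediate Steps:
-273 + (17 + 37)/(-177 + 125) = -273 + 54/(-52) = -273 + 54*(-1/52) = -273 - 27/26 = -7125/26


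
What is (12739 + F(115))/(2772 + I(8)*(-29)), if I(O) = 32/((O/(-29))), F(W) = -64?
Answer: 975/472 ≈ 2.0657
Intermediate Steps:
I(O) = -928/O (I(O) = 32/((O*(-1/29))) = 32/((-O/29)) = 32*(-29/O) = -928/O)
(12739 + F(115))/(2772 + I(8)*(-29)) = (12739 - 64)/(2772 - 928/8*(-29)) = 12675/(2772 - 928*1/8*(-29)) = 12675/(2772 - 116*(-29)) = 12675/(2772 + 3364) = 12675/6136 = 12675*(1/6136) = 975/472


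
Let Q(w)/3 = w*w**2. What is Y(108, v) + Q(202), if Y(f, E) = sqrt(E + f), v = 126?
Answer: 24727224 + 3*sqrt(26) ≈ 2.4727e+7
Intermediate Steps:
Q(w) = 3*w**3 (Q(w) = 3*(w*w**2) = 3*w**3)
Y(108, v) + Q(202) = sqrt(126 + 108) + 3*202**3 = sqrt(234) + 3*8242408 = 3*sqrt(26) + 24727224 = 24727224 + 3*sqrt(26)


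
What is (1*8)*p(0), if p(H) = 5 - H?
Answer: 40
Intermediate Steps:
(1*8)*p(0) = (1*8)*(5 - 1*0) = 8*(5 + 0) = 8*5 = 40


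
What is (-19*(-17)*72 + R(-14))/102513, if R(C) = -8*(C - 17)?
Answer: 23504/102513 ≈ 0.22928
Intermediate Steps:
R(C) = 136 - 8*C (R(C) = -8*(-17 + C) = 136 - 8*C)
(-19*(-17)*72 + R(-14))/102513 = (-19*(-17)*72 + (136 - 8*(-14)))/102513 = (323*72 + (136 + 112))*(1/102513) = (23256 + 248)*(1/102513) = 23504*(1/102513) = 23504/102513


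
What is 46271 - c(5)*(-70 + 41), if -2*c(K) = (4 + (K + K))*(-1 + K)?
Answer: 45459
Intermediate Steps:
c(K) = -(-1 + K)*(4 + 2*K)/2 (c(K) = -(4 + (K + K))*(-1 + K)/2 = -(4 + 2*K)*(-1 + K)/2 = -(-1 + K)*(4 + 2*K)/2)
46271 - c(5)*(-70 + 41) = 46271 - (2 - 1*5 - 1*5²)*(-70 + 41) = 46271 - (2 - 5 - 1*25)*(-29) = 46271 - (2 - 5 - 25)*(-29) = 46271 - (-28)*(-29) = 46271 - 1*812 = 46271 - 812 = 45459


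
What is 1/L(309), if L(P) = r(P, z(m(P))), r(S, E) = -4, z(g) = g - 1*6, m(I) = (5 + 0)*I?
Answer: -¼ ≈ -0.25000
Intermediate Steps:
m(I) = 5*I
z(g) = -6 + g (z(g) = g - 6 = -6 + g)
L(P) = -4
1/L(309) = 1/(-4) = -¼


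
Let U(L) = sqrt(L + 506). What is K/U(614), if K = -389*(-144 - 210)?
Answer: 68853*sqrt(70)/140 ≈ 4114.8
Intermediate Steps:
U(L) = sqrt(506 + L)
K = 137706 (K = -389*(-354) = 137706)
K/U(614) = 137706/(sqrt(506 + 614)) = 137706/(sqrt(1120)) = 137706/((4*sqrt(70))) = 137706*(sqrt(70)/280) = 68853*sqrt(70)/140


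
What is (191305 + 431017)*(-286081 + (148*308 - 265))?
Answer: -149831489364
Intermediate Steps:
(191305 + 431017)*(-286081 + (148*308 - 265)) = 622322*(-286081 + (45584 - 265)) = 622322*(-286081 + 45319) = 622322*(-240762) = -149831489364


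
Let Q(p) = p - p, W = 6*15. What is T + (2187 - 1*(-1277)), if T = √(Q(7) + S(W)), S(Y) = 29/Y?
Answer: 3464 + √290/30 ≈ 3464.6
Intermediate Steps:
W = 90
Q(p) = 0
T = √290/30 (T = √(0 + 29/90) = √(29/90) = √290/30 ≈ 0.56765)
T + (2187 - 1*(-1277)) = √290/30 + (2187 - 1*(-1277)) = √290/30 + (2187 + 1277) = √290/30 + 3464 = 3464 + √290/30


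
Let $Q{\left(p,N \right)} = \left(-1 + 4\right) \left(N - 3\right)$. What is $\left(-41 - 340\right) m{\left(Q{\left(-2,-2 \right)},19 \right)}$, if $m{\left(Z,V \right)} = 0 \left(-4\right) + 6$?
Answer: $-2286$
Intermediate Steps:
$Q{\left(p,N \right)} = -9 + 3 N$ ($Q{\left(p,N \right)} = 3 \left(-3 + N\right) = -9 + 3 N$)
$m{\left(Z,V \right)} = 6$ ($m{\left(Z,V \right)} = 0 + 6 = 6$)
$\left(-41 - 340\right) m{\left(Q{\left(-2,-2 \right)},19 \right)} = \left(-41 - 340\right) 6 = \left(-381\right) 6 = -2286$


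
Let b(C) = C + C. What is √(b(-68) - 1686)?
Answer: I*√1822 ≈ 42.685*I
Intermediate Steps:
b(C) = 2*C
√(b(-68) - 1686) = √(2*(-68) - 1686) = √(-136 - 1686) = √(-1822) = I*√1822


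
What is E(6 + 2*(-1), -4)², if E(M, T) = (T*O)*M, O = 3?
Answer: 2304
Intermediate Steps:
E(M, T) = 3*M*T (E(M, T) = (T*3)*M = (3*T)*M = 3*M*T)
E(6 + 2*(-1), -4)² = (3*(6 + 2*(-1))*(-4))² = (3*(6 - 2)*(-4))² = (3*4*(-4))² = (-48)² = 2304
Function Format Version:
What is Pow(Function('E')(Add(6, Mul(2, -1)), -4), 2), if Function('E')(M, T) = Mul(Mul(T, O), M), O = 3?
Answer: 2304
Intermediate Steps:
Function('E')(M, T) = Mul(3, M, T) (Function('E')(M, T) = Mul(Mul(T, 3), M) = Mul(Mul(3, T), M) = Mul(3, M, T))
Pow(Function('E')(Add(6, Mul(2, -1)), -4), 2) = Pow(Mul(3, Add(6, Mul(2, -1)), -4), 2) = Pow(Mul(3, Add(6, -2), -4), 2) = Pow(Mul(3, 4, -4), 2) = Pow(-48, 2) = 2304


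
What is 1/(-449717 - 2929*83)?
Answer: -1/692824 ≈ -1.4434e-6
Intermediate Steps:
1/(-449717 - 2929*83) = 1/(-449717 - 243107) = 1/(-692824) = -1/692824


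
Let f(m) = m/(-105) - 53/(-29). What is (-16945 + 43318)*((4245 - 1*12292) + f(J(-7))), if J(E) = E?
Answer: -30765168211/145 ≈ -2.1217e+8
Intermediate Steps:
f(m) = 53/29 - m/105 (f(m) = m*(-1/105) - 53*(-1/29) = -m/105 + 53/29 = 53/29 - m/105)
(-16945 + 43318)*((4245 - 1*12292) + f(J(-7))) = (-16945 + 43318)*((4245 - 1*12292) + (53/29 - 1/105*(-7))) = 26373*((4245 - 12292) + (53/29 + 1/15)) = 26373*(-8047 + 824/435) = 26373*(-3499621/435) = -30765168211/145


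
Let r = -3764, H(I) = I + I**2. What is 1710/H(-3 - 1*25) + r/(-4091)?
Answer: 546733/171822 ≈ 3.1820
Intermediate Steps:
1710/H(-3 - 1*25) + r/(-4091) = 1710/(((-3 - 1*25)*(1 + (-3 - 1*25)))) - 3764/(-4091) = 1710/(((-3 - 25)*(1 + (-3 - 25)))) - 3764*(-1/4091) = 1710/((-28*(1 - 28))) + 3764/4091 = 1710/((-28*(-27))) + 3764/4091 = 1710/756 + 3764/4091 = 1710*(1/756) + 3764/4091 = 95/42 + 3764/4091 = 546733/171822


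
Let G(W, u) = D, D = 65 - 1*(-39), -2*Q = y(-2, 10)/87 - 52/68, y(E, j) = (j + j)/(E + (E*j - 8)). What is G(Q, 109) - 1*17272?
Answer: -17168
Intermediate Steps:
y(E, j) = 2*j/(-8 + E + E*j) (y(E, j) = (2*j)/(E + (-8 + E*j)) = (2*j)/(-8 + E + E*j) = 2*j/(-8 + E + E*j))
Q = 3427/8874 (Q = -((2*10/(-8 - 2 - 2*10))/87 - 52/68)/2 = -((2*10/(-8 - 2 - 20))*(1/87) - 52*1/68)/2 = -((2*10/(-30))*(1/87) - 13/17)/2 = -((2*10*(-1/30))*(1/87) - 13/17)/2 = -(-2/3*1/87 - 13/17)/2 = -(-2/261 - 13/17)/2 = -1/2*(-3427/4437) = 3427/8874 ≈ 0.38618)
D = 104 (D = 65 + 39 = 104)
G(W, u) = 104
G(Q, 109) - 1*17272 = 104 - 1*17272 = 104 - 17272 = -17168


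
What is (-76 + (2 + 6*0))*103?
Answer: -7622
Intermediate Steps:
(-76 + (2 + 6*0))*103 = (-76 + (2 + 0))*103 = (-76 + 2)*103 = -74*103 = -7622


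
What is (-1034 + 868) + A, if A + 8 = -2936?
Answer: -3110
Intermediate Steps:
A = -2944 (A = -8 - 2936 = -2944)
(-1034 + 868) + A = (-1034 + 868) - 2944 = -166 - 2944 = -3110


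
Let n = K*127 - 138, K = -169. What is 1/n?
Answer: -1/21601 ≈ -4.6294e-5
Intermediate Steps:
n = -21601 (n = -169*127 - 138 = -21463 - 138 = -21601)
1/n = 1/(-21601) = -1/21601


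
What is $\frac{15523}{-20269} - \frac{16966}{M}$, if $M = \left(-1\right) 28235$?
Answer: $- \frac{94408051}{572295215} \approx -0.16496$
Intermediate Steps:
$M = -28235$
$\frac{15523}{-20269} - \frac{16966}{M} = \frac{15523}{-20269} - \frac{16966}{-28235} = 15523 \left(- \frac{1}{20269}\right) - - \frac{16966}{28235} = - \frac{15523}{20269} + \frac{16966}{28235} = - \frac{94408051}{572295215}$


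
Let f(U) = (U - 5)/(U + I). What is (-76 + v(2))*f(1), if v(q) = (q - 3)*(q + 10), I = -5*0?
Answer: 352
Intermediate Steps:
I = 0
f(U) = (-5 + U)/U (f(U) = (U - 5)/(U + 0) = (-5 + U)/U)
v(q) = (-3 + q)*(10 + q)
(-76 + v(2))*f(1) = (-76 + (-30 + 2² + 7*2))*((-5 + 1)/1) = (-76 + (-30 + 4 + 14))*(1*(-4)) = (-76 - 12)*(-4) = -88*(-4) = 352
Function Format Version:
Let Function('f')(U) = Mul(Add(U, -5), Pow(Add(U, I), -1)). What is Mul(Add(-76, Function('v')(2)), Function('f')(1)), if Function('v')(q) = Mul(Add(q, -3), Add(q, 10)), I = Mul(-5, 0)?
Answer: 352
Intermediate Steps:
I = 0
Function('f')(U) = Mul(Pow(U, -1), Add(-5, U)) (Function('f')(U) = Mul(Add(U, -5), Pow(Add(U, 0), -1)) = Mul(Add(-5, U), Pow(U, -1)) = Mul(Pow(U, -1), Add(-5, U)))
Function('v')(q) = Mul(Add(-3, q), Add(10, q))
Mul(Add(-76, Function('v')(2)), Function('f')(1)) = Mul(Add(-76, Add(-30, Pow(2, 2), Mul(7, 2))), Mul(Pow(1, -1), Add(-5, 1))) = Mul(Add(-76, Add(-30, 4, 14)), Mul(1, -4)) = Mul(Add(-76, -12), -4) = Mul(-88, -4) = 352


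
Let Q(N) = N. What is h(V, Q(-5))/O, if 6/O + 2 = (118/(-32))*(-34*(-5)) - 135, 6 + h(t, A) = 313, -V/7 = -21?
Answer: -625359/16 ≈ -39085.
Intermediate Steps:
V = 147 (V = -7*(-21) = 147)
h(t, A) = 307 (h(t, A) = -6 + 313 = 307)
O = -16/2037 (O = 6/(-2 + ((118/(-32))*(-34*(-5)) - 135)) = 6/(-2 + ((118*(-1/32))*170 - 135)) = 6/(-2 + (-59/16*170 - 135)) = 6/(-2 + (-5015/8 - 135)) = 6/(-2 - 6095/8) = 6/(-6111/8) = 6*(-8/6111) = -16/2037 ≈ -0.0078547)
h(V, Q(-5))/O = 307/(-16/2037) = 307*(-2037/16) = -625359/16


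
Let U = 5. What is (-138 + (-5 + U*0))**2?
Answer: 20449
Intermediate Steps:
(-138 + (-5 + U*0))**2 = (-138 + (-5 + 5*0))**2 = (-138 + (-5 + 0))**2 = (-138 - 5)**2 = (-143)**2 = 20449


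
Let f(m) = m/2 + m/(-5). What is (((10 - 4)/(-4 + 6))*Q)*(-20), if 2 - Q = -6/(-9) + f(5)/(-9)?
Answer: -90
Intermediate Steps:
f(m) = 3*m/10 (f(m) = m*(½) + m*(-⅕) = m/2 - m/5 = 3*m/10)
Q = 3/2 (Q = 2 - (-6/(-9) + ((3/10)*5)/(-9)) = 2 - (-6*(-⅑) + (3/2)*(-⅑)) = 2 - (⅔ - ⅙) = 2 - 1*½ = 2 - ½ = 3/2 ≈ 1.5000)
(((10 - 4)/(-4 + 6))*Q)*(-20) = (((10 - 4)/(-4 + 6))*(3/2))*(-20) = ((6/2)*(3/2))*(-20) = ((6*(½))*(3/2))*(-20) = (3*(3/2))*(-20) = (9/2)*(-20) = -90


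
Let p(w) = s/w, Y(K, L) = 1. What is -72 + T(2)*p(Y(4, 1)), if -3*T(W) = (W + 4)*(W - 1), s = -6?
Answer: -60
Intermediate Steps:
T(W) = -(-1 + W)*(4 + W)/3 (T(W) = -(W + 4)*(W - 1)/3 = -(4 + W)*(-1 + W)/3 = -(-1 + W)*(4 + W)/3)
p(w) = -6/w
-72 + T(2)*p(Y(4, 1)) = -72 + (4/3 - 1*2 - 1/3*2**2)*(-6/1) = -72 + (4/3 - 2 - 1/3*4)*(-6*1) = -72 + (4/3 - 2 - 4/3)*(-6) = -72 - 2*(-6) = -72 + 12 = -60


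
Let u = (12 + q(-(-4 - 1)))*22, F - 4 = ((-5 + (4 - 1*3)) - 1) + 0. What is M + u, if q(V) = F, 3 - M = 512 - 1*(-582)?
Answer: -849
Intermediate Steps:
M = -1091 (M = 3 - (512 - 1*(-582)) = 3 - (512 + 582) = 3 - 1*1094 = 3 - 1094 = -1091)
F = -1 (F = 4 + (((-5 + (4 - 1*3)) - 1) + 0) = 4 + (((-5 + (4 - 3)) - 1) + 0) = 4 + (((-5 + 1) - 1) + 0) = 4 + ((-4 - 1) + 0) = 4 + (-5 + 0) = 4 - 5 = -1)
q(V) = -1
u = 242 (u = (12 - 1)*22 = 11*22 = 242)
M + u = -1091 + 242 = -849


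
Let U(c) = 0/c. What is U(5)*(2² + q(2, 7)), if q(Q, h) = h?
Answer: 0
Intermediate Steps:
U(c) = 0
U(5)*(2² + q(2, 7)) = 0*(2² + 7) = 0*(4 + 7) = 0*11 = 0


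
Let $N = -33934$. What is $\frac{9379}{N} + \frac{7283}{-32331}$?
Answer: $- \frac{550373771}{1097120154} \approx -0.50165$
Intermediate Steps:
$\frac{9379}{N} + \frac{7283}{-32331} = \frac{9379}{-33934} + \frac{7283}{-32331} = 9379 \left(- \frac{1}{33934}\right) + 7283 \left(- \frac{1}{32331}\right) = - \frac{9379}{33934} - \frac{7283}{32331} = - \frac{550373771}{1097120154}$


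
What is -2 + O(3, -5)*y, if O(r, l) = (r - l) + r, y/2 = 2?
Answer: 42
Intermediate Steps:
y = 4 (y = 2*2 = 4)
O(r, l) = -l + 2*r
-2 + O(3, -5)*y = -2 + (-1*(-5) + 2*3)*4 = -2 + (5 + 6)*4 = -2 + 11*4 = -2 + 44 = 42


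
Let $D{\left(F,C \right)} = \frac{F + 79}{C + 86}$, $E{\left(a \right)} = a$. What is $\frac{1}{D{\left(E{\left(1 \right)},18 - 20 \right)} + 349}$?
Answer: $\frac{21}{7349} \approx 0.0028575$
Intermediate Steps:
$D{\left(F,C \right)} = \frac{79 + F}{86 + C}$
$\frac{1}{D{\left(E{\left(1 \right)},18 - 20 \right)} + 349} = \frac{1}{\frac{79 + 1}{86 + \left(18 - 20\right)} + 349} = \frac{1}{\frac{1}{86 + \left(18 - 20\right)} 80 + 349} = \frac{1}{\frac{1}{86 - 2} \cdot 80 + 349} = \frac{1}{\frac{1}{84} \cdot 80 + 349} = \frac{1}{\frac{20}{21} + 349} = \frac{1}{\frac{7349}{21}} = \frac{21}{7349}$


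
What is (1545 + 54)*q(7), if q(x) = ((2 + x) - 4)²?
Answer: 39975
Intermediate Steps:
q(x) = (-2 + x)²
(1545 + 54)*q(7) = (1545 + 54)*(-2 + 7)² = 1599*5² = 1599*25 = 39975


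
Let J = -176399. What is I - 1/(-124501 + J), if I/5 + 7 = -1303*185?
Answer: -362677778999/300900 ≈ -1.2053e+6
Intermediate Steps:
I = -1205310 (I = -35 + 5*(-1303*185) = -35 + 5*(-241055) = -35 - 1205275 = -1205310)
I - 1/(-124501 + J) = -1205310 - 1/(-124501 - 176399) = -1205310 - 1/(-300900) = -1205310 - 1*(-1/300900) = -1205310 + 1/300900 = -362677778999/300900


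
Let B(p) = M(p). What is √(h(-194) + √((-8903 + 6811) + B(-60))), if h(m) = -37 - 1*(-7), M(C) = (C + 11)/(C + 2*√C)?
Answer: √(-120 + 2*√((125471 - 8368*I*√15)/(-15 + I*√15)))/2 ≈ 3.5138 + 6.5073*I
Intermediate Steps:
M(C) = (11 + C)/(C + 2*√C)
B(p) = (11 + p)/(p + 2*√p)
h(m) = -30 (h(m) = -37 + 7 = -30)
√(h(-194) + √((-8903 + 6811) + B(-60))) = √(-30 + √((-8903 + 6811) + (11 - 60)/(-60 + 2*√(-60)))) = √(-30 + √(-2092 - 49/(-60 + 2*(2*I*√15)))) = √(-30 + √(-2092 - 49/(-60 + 4*I*√15)))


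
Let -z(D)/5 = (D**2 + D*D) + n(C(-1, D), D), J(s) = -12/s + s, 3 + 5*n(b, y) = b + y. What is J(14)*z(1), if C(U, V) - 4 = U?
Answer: -1012/7 ≈ -144.57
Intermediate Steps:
C(U, V) = 4 + U
n(b, y) = -3/5 + b/5 + y/5 (n(b, y) = -3/5 + (b + y)/5 = -3/5 + (b/5 + y/5) = -3/5 + b/5 + y/5)
J(s) = s - 12/s
z(D) = -D - 10*D**2 (z(D) = -5*((D**2 + D*D) + (-3/5 + (4 - 1)/5 + D/5)) = -5*((D**2 + D**2) + (-3/5 + (1/5)*3 + D/5)) = -5*(2*D**2 + (-3/5 + 3/5 + D/5)) = -5*(2*D**2 + D/5) = -D - 10*D**2)
J(14)*z(1) = (14 - 12/14)*(1*(-1 - 10*1)) = (14 - 12*1/14)*(1*(-1 - 10)) = (14 - 6/7)*(1*(-11)) = (92/7)*(-11) = -1012/7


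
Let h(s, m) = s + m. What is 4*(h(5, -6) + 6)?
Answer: 20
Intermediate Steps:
h(s, m) = m + s
4*(h(5, -6) + 6) = 4*((-6 + 5) + 6) = 4*(-1 + 6) = 4*5 = 20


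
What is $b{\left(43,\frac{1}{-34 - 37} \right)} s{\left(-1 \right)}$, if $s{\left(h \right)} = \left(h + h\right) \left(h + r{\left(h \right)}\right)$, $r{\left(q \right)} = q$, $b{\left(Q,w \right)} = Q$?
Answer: $172$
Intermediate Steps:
$s{\left(h \right)} = 4 h^{2}$ ($s{\left(h \right)} = \left(h + h\right) \left(h + h\right) = 2 h 2 h = 4 h^{2}$)
$b{\left(43,\frac{1}{-34 - 37} \right)} s{\left(-1 \right)} = 43 \cdot 4 \left(-1\right)^{2} = 43 \cdot 4 \cdot 1 = 43 \cdot 4 = 172$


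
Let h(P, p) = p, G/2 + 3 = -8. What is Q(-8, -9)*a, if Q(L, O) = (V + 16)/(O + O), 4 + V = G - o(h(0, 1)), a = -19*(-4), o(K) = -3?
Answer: 266/9 ≈ 29.556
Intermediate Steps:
G = -22 (G = -6 + 2*(-8) = -6 - 16 = -22)
a = 76
V = -23 (V = -4 + (-22 - 1*(-3)) = -4 + (-22 + 3) = -4 - 19 = -23)
Q(L, O) = -7/(2*O) (Q(L, O) = (-23 + 16)/(O + O) = -7*1/(2*O) = -7/(2*O))
Q(-8, -9)*a = -7/2/(-9)*76 = -7/2*(-1/9)*76 = (7/18)*76 = 266/9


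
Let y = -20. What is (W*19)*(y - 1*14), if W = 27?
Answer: -17442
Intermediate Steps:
(W*19)*(y - 1*14) = (27*19)*(-20 - 1*14) = 513*(-20 - 14) = 513*(-34) = -17442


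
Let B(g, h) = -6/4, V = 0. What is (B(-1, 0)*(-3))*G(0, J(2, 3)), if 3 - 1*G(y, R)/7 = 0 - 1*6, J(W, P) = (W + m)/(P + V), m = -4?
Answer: 567/2 ≈ 283.50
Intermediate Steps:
B(g, h) = -3/2 (B(g, h) = -6*¼ = -3/2)
J(W, P) = (-4 + W)/P (J(W, P) = (W - 4)/(P + 0) = (-4 + W)/P)
G(y, R) = 63 (G(y, R) = 21 - 7*(0 - 1*6) = 21 - 7*(0 - 6) = 21 - 7*(-6) = 21 + 42 = 63)
(B(-1, 0)*(-3))*G(0, J(2, 3)) = -3/2*(-3)*63 = (9/2)*63 = 567/2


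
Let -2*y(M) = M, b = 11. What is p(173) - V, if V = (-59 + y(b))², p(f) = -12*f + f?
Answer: -24253/4 ≈ -6063.3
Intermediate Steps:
y(M) = -M/2
p(f) = -11*f
V = 16641/4 (V = (-59 - ½*11)² = (-59 - 11/2)² = (-129/2)² = 16641/4 ≈ 4160.3)
p(173) - V = -11*173 - 1*16641/4 = -1903 - 16641/4 = -24253/4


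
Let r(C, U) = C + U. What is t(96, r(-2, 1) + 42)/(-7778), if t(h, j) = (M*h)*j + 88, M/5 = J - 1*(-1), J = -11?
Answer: 98356/3889 ≈ 25.291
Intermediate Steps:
M = -50 (M = 5*(-11 - 1*(-1)) = 5*(-11 + 1) = 5*(-10) = -50)
t(h, j) = 88 - 50*h*j (t(h, j) = (-50*h)*j + 88 = -50*h*j + 88 = 88 - 50*h*j)
t(96, r(-2, 1) + 42)/(-7778) = (88 - 50*96*((-2 + 1) + 42))/(-7778) = (88 - 50*96*(-1 + 42))*(-1/7778) = (88 - 50*96*41)*(-1/7778) = (88 - 196800)*(-1/7778) = -196712*(-1/7778) = 98356/3889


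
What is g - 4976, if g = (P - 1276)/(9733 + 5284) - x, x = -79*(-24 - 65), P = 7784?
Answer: -180302611/15017 ≈ -12007.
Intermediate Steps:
x = 7031 (x = -79*(-89) = 7031)
g = -105578019/15017 (g = (7784 - 1276)/(9733 + 5284) - 1*7031 = 6508/15017 - 7031 = -105578019/15017 ≈ -7030.6)
g - 4976 = -105578019/15017 - 4976 = -180302611/15017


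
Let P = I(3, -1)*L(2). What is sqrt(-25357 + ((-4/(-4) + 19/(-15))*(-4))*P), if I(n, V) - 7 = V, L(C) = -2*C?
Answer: I*sqrt(634565)/5 ≈ 159.32*I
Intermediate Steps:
I(n, V) = 7 + V
P = -24 (P = (7 - 1)*(-2*2) = 6*(-4) = -24)
sqrt(-25357 + ((-4/(-4) + 19/(-15))*(-4))*P) = sqrt(-25357 + ((-4/(-4) + 19/(-15))*(-4))*(-24)) = sqrt(-25357 + ((-4*(-1/4) + 19*(-1/15))*(-4))*(-24)) = sqrt(-25357 + ((1 - 19/15)*(-4))*(-24)) = sqrt(-25357 - 4/15*(-4)*(-24)) = sqrt(-25357 + (16/15)*(-24)) = sqrt(-25357 - 128/5) = sqrt(-126913/5) = I*sqrt(634565)/5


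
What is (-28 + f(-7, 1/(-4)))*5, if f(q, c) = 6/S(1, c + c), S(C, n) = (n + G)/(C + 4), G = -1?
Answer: -240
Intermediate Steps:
S(C, n) = (-1 + n)/(4 + C) (S(C, n) = (n - 1)/(C + 4) = (-1 + n)/(4 + C))
f(q, c) = 6/(-⅕ + 2*c/5) (f(q, c) = 6/(((-1 + (c + c))/(4 + 1))) = 6/(((-1 + 2*c)/5)) = 6/(-⅕ + 2*c/5))
(-28 + f(-7, 1/(-4)))*5 = (-28 + 30/(-1 + 2/(-4)))*5 = (-28 + 30/(-1 + 2*(-¼)))*5 = (-28 + 30/(-1 - ½))*5 = (-28 + 30/(-3/2))*5 = (-28 + 30*(-⅔))*5 = (-28 - 20)*5 = -48*5 = -240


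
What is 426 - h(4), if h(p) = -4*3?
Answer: 438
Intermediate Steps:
h(p) = -12
426 - h(4) = 426 - 1*(-12) = 426 + 12 = 438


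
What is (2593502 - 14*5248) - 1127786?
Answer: 1392244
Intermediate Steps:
(2593502 - 14*5248) - 1127786 = (2593502 - 73472) - 1127786 = 2520030 - 1127786 = 1392244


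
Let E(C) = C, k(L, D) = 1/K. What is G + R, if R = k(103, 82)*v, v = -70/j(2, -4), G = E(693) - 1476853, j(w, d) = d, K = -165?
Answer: -97426567/66 ≈ -1.4762e+6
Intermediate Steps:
k(L, D) = -1/165 (k(L, D) = 1/(-165) = -1/165)
G = -1476160 (G = 693 - 1476853 = -1476160)
v = 35/2 (v = -70/(-4) = -70*(-¼) = 35/2 ≈ 17.500)
R = -7/66 (R = -1/165*35/2 = -7/66 ≈ -0.10606)
G + R = -1476160 - 7/66 = -97426567/66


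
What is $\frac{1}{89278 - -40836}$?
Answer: $\frac{1}{130114} \approx 7.6856 \cdot 10^{-6}$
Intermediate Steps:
$\frac{1}{89278 - -40836} = \frac{1}{89278 + \left(-6590 + 47426\right)} = \frac{1}{89278 + 40836} = \frac{1}{130114}$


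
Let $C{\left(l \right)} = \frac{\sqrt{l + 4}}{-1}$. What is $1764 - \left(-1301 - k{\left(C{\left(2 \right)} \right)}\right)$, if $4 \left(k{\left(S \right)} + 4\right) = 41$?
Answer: $\frac{12285}{4} \approx 3071.3$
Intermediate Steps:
$C{\left(l \right)} = - \sqrt{4 + l}$ ($C{\left(l \right)} = \sqrt{4 + l} \left(-1\right) = - \sqrt{4 + l}$)
$k{\left(S \right)} = \frac{25}{4}$ ($k{\left(S \right)} = -4 + \frac{1}{4} \cdot 41 = -4 + \frac{41}{4} = \frac{25}{4}$)
$1764 - \left(-1301 - k{\left(C{\left(2 \right)} \right)}\right) = 1764 - \left(-1301 - \frac{25}{4}\right) = 1764 - - \frac{5229}{4} = 1764 + \frac{5229}{4} = \frac{12285}{4}$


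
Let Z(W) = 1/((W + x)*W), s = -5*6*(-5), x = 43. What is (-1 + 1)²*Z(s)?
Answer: 0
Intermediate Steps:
s = 150 (s = -30*(-5) = 150)
Z(W) = 1/(W*(43 + W)) (Z(W) = 1/((W + 43)*W) = 1/((43 + W)*W) = 1/(W*(43 + W)))
(-1 + 1)²*Z(s) = (-1 + 1)²*(1/(150*(43 + 150))) = 0²*((1/150)/193) = 0*((1/150)*(1/193)) = 0*(1/28950) = 0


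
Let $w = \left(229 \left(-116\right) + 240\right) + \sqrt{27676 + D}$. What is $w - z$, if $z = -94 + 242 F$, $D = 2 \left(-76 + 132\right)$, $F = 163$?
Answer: $-65676 + 2 \sqrt{6947} \approx -65509.0$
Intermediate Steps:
$D = 112$ ($D = 2 \cdot 56 = 112$)
$w = -26324 + 2 \sqrt{6947}$ ($w = \left(229 \left(-116\right) + 240\right) + \sqrt{27676 + 112} = \left(-26564 + 240\right) + \sqrt{27788} = -26324 + 2 \sqrt{6947} \approx -26157.0$)
$z = 39352$ ($z = -94 + 242 \cdot 163 = -94 + 39446 = 39352$)
$w - z = \left(-26324 + 2 \sqrt{6947}\right) - 39352 = -65676 + 2 \sqrt{6947}$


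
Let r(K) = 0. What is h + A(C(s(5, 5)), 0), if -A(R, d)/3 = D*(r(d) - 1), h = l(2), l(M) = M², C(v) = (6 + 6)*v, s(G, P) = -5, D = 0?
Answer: 4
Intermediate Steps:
C(v) = 12*v
h = 4 (h = 2² = 4)
A(R, d) = 0 (A(R, d) = -0*(0 - 1) = -0*(-1) = -3*0 = 0)
h + A(C(s(5, 5)), 0) = 4 + 0 = 4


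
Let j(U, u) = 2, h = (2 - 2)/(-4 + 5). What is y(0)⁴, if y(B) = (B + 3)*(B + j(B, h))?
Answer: 1296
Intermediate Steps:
h = 0 (h = 0/1 = 0*1 = 0)
y(B) = (2 + B)*(3 + B) (y(B) = (B + 3)*(B + 2) = (3 + B)*(2 + B) = (2 + B)*(3 + B))
y(0)⁴ = (6 + 0² + 5*0)⁴ = (6 + 0 + 0)⁴ = 6⁴ = 1296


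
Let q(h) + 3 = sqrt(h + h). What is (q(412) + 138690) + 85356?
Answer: 224043 + 2*sqrt(206) ≈ 2.2407e+5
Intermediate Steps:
q(h) = -3 + sqrt(2)*sqrt(h) (q(h) = -3 + sqrt(h + h) = -3 + sqrt(2*h) = -3 + sqrt(2)*sqrt(h))
(q(412) + 138690) + 85356 = ((-3 + sqrt(2)*sqrt(412)) + 138690) + 85356 = ((-3 + sqrt(2)*(2*sqrt(103))) + 138690) + 85356 = ((-3 + 2*sqrt(206)) + 138690) + 85356 = (138687 + 2*sqrt(206)) + 85356 = 224043 + 2*sqrt(206)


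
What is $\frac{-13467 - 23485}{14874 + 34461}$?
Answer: $- \frac{36952}{49335} \approx -0.749$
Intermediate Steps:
$\frac{-13467 - 23485}{14874 + 34461} = - \frac{36952}{49335}$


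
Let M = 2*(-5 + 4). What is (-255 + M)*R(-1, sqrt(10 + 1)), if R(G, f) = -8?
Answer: 2056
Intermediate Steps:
M = -2 (M = 2*(-1) = -2)
(-255 + M)*R(-1, sqrt(10 + 1)) = (-255 - 2)*(-8) = -257*(-8) = 2056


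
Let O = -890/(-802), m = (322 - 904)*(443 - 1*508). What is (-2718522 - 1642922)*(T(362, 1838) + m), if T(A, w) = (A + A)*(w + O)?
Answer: -2394901707181768/401 ≈ -5.9723e+12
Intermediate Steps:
m = 37830 (m = -582*(443 - 508) = -582*(-65) = 37830)
O = 445/401 (O = -890*(-1/802) = 445/401 ≈ 1.1097)
T(A, w) = 2*A*(445/401 + w) (T(A, w) = (A + A)*(w + 445/401) = (2*A)*(445/401 + w) = 2*A*(445/401 + w))
(-2718522 - 1642922)*(T(362, 1838) + m) = (-2718522 - 1642922)*((2/401)*362*(445 + 401*1838) + 37830) = -4361444*((2/401)*362*(445 + 737038) + 37830) = -4361444*((2/401)*362*737483 + 37830) = -4361444*(533937692/401 + 37830) = -4361444*549107522/401 = -2394901707181768/401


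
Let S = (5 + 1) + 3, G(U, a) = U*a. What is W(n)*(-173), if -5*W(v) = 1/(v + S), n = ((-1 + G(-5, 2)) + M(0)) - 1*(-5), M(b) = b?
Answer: 173/15 ≈ 11.533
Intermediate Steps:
S = 9 (S = 6 + 3 = 9)
n = -6 (n = ((-1 - 5*2) + 0) - 1*(-5) = ((-1 - 10) + 0) + 5 = (-11 + 0) + 5 = -11 + 5 = -6)
W(v) = -1/(5*(9 + v)) (W(v) = -1/(5*(v + 9)) = -1/(5*(9 + v)))
W(n)*(-173) = -1/(45 + 5*(-6))*(-173) = -1/(45 - 30)*(-173) = -1/15*(-173) = 173/15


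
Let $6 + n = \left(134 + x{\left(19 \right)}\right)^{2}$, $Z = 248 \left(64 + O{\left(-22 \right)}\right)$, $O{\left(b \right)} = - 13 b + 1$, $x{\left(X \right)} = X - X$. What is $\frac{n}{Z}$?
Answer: $\frac{8975}{43524} \approx 0.20621$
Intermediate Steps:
$x{\left(X \right)} = 0$
$O{\left(b \right)} = 1 - 13 b$
$Z = 87048$ ($Z = 248 \left(64 + \left(1 - -286\right)\right) = 248 \left(64 + \left(1 + 286\right)\right) = 248 \left(64 + 287\right) = 248 \cdot 351 = 87048$)
$n = 17950$ ($n = -6 + \left(134 + 0\right)^{2} = -6 + 134^{2} = -6 + 17956 = 17950$)
$\frac{n}{Z} = \frac{17950}{87048} = 17950 \cdot \frac{1}{87048} = \frac{8975}{43524}$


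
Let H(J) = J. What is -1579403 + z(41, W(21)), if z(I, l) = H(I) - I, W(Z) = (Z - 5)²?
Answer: -1579403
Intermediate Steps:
W(Z) = (-5 + Z)²
z(I, l) = 0 (z(I, l) = I - I = 0)
-1579403 + z(41, W(21)) = -1579403 + 0 = -1579403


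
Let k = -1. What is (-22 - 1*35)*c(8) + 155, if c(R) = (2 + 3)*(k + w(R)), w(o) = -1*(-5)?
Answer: -985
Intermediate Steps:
w(o) = 5
c(R) = 20 (c(R) = (2 + 3)*(-1 + 5) = 5*4 = 20)
(-22 - 1*35)*c(8) + 155 = (-22 - 1*35)*20 + 155 = (-22 - 35)*20 + 155 = -57*20 + 155 = -1140 + 155 = -985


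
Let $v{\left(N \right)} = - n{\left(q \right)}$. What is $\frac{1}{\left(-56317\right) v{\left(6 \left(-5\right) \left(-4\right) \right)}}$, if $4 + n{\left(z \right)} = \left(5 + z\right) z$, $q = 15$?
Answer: $\frac{1}{16669832} \approx 5.9989 \cdot 10^{-8}$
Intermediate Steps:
$n{\left(z \right)} = -4 + z \left(5 + z\right)$ ($n{\left(z \right)} = -4 + \left(5 + z\right) z = -4 + z \left(5 + z\right)$)
$v{\left(N \right)} = -296$ ($v{\left(N \right)} = - (-4 + 15^{2} + 5 \cdot 15) = - (-4 + 225 + 75) = \left(-1\right) 296 = -296$)
$\frac{1}{\left(-56317\right) v{\left(6 \left(-5\right) \left(-4\right) \right)}} = \frac{1}{\left(-56317\right) \left(-296\right)} = \left(- \frac{1}{56317}\right) \left(- \frac{1}{296}\right) = \frac{1}{16669832}$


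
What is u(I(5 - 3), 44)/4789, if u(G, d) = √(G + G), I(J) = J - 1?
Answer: √2/4789 ≈ 0.00029530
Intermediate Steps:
I(J) = -1 + J
u(G, d) = √2*√G (u(G, d) = √(2*G) = √2*√G)
u(I(5 - 3), 44)/4789 = (√2*√(-1 + (5 - 3)))/4789 = (√2*√(-1 + 2))*(1/4789) = (√2*√1)*(1/4789) = (√2*1)*(1/4789) = √2*(1/4789) = √2/4789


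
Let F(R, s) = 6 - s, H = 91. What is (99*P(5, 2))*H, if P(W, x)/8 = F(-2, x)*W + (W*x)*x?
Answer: 2882880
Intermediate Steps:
P(W, x) = 8*W*x² + 8*W*(6 - x) (P(W, x) = 8*((6 - x)*W + (W*x)*x) = 8*(W*(6 - x) + W*x²) = 8*(W*x² + W*(6 - x)) = 8*W*x² + 8*W*(6 - x))
(99*P(5, 2))*H = (99*(8*5*(6 + 2² - 1*2)))*91 = (99*(8*5*(6 + 4 - 2)))*91 = (99*(8*5*8))*91 = (99*320)*91 = 31680*91 = 2882880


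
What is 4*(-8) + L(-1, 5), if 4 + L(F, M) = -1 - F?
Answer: -36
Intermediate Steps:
L(F, M) = -5 - F (L(F, M) = -4 + (-1 - F) = -5 - F)
4*(-8) + L(-1, 5) = 4*(-8) + (-5 - 1*(-1)) = -32 + (-5 + 1) = -32 - 4 = -36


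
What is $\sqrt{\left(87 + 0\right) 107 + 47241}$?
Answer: $5 \sqrt{2262} \approx 237.8$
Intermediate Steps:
$\sqrt{\left(87 + 0\right) 107 + 47241} = \sqrt{87 \cdot 107 + 47241} = \sqrt{9309 + 47241} = \sqrt{56550} = 5 \sqrt{2262}$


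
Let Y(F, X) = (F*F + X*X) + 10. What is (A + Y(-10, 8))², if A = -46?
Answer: 16384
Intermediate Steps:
Y(F, X) = 10 + F² + X² (Y(F, X) = (F² + X²) + 10 = 10 + F² + X²)
(A + Y(-10, 8))² = (-46 + (10 + (-10)² + 8²))² = (-46 + (10 + 100 + 64))² = (-46 + 174)² = 128² = 16384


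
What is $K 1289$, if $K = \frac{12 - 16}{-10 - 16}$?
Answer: $\frac{2578}{13} \approx 198.31$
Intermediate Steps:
$K = \frac{2}{13}$ ($K = - \frac{4}{-26} = \left(-4\right) \left(- \frac{1}{26}\right) = \frac{2}{13} \approx 0.15385$)
$K 1289 = \frac{2}{13} \cdot 1289 = \frac{2578}{13}$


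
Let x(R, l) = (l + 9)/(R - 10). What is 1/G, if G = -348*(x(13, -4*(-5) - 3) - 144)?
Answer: 1/47096 ≈ 2.1233e-5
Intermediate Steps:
x(R, l) = (9 + l)/(-10 + R)
G = 47096 (G = -348*((9 + (-4*(-5) - 3))/(-10 + 13) - 144) = -348*((9 + (20 - 3))/3 - 144) = -348*((9 + 17)/3 - 144) = -348*((⅓)*26 - 144) = -348*(26/3 - 144) = -348*(-406/3) = 47096)
1/G = 1/47096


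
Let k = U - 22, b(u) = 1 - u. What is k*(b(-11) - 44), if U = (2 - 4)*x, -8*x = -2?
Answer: 720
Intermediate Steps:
x = 1/4 (x = -1/8*(-2) = 1/4 ≈ 0.25000)
U = -1/2 (U = (2 - 4)*(1/4) = -2*1/4 = -1/2 ≈ -0.50000)
k = -45/2 (k = -1/2 - 22 = -45/2 ≈ -22.500)
k*(b(-11) - 44) = -45*((1 - 1*(-11)) - 44)/2 = -45*((1 + 11) - 44)/2 = -45*(12 - 44)/2 = -45/2*(-32) = 720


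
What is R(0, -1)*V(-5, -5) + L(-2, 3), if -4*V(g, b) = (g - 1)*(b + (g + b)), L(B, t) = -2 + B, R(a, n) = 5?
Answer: -233/2 ≈ -116.50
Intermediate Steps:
V(g, b) = -(-1 + g)*(g + 2*b)/4 (V(g, b) = -(g - 1)*(b + (g + b))/4 = -(-1 + g)*(b + (b + g))/4 = -(-1 + g)*(g + 2*b)/4)
R(0, -1)*V(-5, -5) + L(-2, 3) = 5*((1/2)*(-5) - 1/4*(-5)**2 + (1/4)*(-5) - 1/2*(-5)*(-5)) + (-2 - 2) = 5*(-5/2 - 1/4*25 - 5/4 - 25/2) - 4 = 5*(-5/2 - 25/4 - 5/4 - 25/2) - 4 = 5*(-45/2) - 4 = -225/2 - 4 = -233/2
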